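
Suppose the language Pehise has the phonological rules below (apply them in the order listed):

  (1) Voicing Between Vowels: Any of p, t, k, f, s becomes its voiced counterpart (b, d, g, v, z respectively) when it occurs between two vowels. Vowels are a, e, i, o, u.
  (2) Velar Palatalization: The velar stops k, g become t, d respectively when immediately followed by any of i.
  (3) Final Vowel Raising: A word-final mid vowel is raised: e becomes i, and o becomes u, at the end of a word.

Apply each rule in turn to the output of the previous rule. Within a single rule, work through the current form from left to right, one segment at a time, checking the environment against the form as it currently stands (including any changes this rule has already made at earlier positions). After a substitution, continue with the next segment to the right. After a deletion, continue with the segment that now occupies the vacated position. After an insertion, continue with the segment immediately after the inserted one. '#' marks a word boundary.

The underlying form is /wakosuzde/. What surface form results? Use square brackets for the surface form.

(1) Voicing Between Vowels: [wakosuzde] → [wagozuzde]
(2) Velar Palatalization: no change — [wagozuzde]
(3) Final Vowel Raising: [wagozuzde] → [wagozuzdi]

[wagozuzdi]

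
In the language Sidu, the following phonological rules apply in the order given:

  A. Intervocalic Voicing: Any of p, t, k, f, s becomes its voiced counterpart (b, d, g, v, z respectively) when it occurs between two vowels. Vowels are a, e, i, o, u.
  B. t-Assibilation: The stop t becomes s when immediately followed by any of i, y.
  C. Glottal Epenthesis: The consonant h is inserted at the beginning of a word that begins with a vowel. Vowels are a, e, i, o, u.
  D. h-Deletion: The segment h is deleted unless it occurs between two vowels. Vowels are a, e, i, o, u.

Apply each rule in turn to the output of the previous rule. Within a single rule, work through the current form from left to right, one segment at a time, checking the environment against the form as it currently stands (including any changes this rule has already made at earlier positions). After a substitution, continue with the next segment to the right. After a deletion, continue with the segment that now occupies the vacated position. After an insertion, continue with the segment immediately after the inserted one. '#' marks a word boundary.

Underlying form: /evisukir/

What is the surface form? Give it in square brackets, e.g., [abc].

A Intervocalic Voicing: [evisukir] → [evizugir]
B t-Assibilation: no change — [evizugir]
C Glottal Epenthesis: [evizugir] → [hevizugir]
D h-Deletion: [hevizugir] → [evizugir]

[evizugir]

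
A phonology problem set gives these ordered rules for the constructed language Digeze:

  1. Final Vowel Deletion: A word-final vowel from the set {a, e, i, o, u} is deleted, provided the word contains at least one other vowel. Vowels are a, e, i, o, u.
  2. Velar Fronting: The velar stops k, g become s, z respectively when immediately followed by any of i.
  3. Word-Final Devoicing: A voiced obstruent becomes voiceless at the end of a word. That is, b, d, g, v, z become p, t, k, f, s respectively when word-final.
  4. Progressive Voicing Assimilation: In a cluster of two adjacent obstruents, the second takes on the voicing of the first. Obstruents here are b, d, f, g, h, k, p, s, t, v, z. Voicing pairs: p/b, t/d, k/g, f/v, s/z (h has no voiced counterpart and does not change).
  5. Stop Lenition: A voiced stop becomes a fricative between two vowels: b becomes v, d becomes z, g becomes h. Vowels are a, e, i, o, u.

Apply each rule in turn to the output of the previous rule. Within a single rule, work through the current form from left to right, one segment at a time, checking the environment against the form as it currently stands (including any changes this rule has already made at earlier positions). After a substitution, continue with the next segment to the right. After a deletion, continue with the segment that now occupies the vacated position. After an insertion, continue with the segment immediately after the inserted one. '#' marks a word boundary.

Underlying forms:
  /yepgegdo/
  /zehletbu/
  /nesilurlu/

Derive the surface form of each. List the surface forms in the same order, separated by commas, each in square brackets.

[yepkegd], [zehletp], [nesilurl]

/yepgegdo/:
  1 Final Vowel Deletion: [yepgegdo] → [yepgegd]
  2 Velar Fronting: no change — [yepgegd]
  3 Word-Final Devoicing: [yepgegd] → [yepgegt]
  4 Progressive Voicing Assimilation: [yepgegt] → [yepkegd]
  5 Stop Lenition: no change — [yepkegd]
/zehletbu/:
  1 Final Vowel Deletion: [zehletbu] → [zehletb]
  2 Velar Fronting: no change — [zehletb]
  3 Word-Final Devoicing: [zehletb] → [zehletp]
  4 Progressive Voicing Assimilation: no change — [zehletp]
  5 Stop Lenition: no change — [zehletp]
/nesilurlu/:
  1 Final Vowel Deletion: [nesilurlu] → [nesilurl]
  2 Velar Fronting: no change — [nesilurl]
  3 Word-Final Devoicing: no change — [nesilurl]
  4 Progressive Voicing Assimilation: no change — [nesilurl]
  5 Stop Lenition: no change — [nesilurl]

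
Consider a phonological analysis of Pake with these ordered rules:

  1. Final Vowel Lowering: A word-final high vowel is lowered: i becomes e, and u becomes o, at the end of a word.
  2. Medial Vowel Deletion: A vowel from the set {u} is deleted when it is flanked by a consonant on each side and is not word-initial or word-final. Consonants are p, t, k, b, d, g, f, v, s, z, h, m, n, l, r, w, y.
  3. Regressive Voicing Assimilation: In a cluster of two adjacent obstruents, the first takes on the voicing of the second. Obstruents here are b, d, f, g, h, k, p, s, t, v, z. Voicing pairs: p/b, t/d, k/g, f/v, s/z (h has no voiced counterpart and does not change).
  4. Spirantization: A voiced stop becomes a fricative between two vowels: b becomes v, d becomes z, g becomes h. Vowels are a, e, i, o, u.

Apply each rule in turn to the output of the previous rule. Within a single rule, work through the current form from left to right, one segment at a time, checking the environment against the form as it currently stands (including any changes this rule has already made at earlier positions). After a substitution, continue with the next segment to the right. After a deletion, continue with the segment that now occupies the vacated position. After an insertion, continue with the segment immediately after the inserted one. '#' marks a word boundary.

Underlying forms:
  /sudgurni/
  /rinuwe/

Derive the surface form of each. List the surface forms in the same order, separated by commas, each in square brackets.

/sudgurni/:
  1 Final Vowel Lowering: [sudgurni] → [sudgurne]
  2 Medial Vowel Deletion: [sudgurne] → [sdgrne]
  3 Regressive Voicing Assimilation: [sdgrne] → [zdgrne]
  4 Spirantization: no change — [zdgrne]
/rinuwe/:
  1 Final Vowel Lowering: no change — [rinuwe]
  2 Medial Vowel Deletion: [rinuwe] → [rinwe]
  3 Regressive Voicing Assimilation: no change — [rinwe]
  4 Spirantization: no change — [rinwe]

[zdgrne], [rinwe]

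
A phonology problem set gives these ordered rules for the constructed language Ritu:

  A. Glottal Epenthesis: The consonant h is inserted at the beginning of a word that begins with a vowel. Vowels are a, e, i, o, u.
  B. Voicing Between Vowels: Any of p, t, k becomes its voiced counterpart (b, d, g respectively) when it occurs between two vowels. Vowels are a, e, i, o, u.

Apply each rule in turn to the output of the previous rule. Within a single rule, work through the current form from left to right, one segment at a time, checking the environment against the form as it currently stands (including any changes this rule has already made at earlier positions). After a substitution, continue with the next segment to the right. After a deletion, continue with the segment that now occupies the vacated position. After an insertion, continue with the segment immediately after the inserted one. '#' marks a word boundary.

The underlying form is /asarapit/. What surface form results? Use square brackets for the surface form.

A Glottal Epenthesis: [asarapit] → [hasarapit]
B Voicing Between Vowels: [hasarapit] → [hasarabit]

[hasarabit]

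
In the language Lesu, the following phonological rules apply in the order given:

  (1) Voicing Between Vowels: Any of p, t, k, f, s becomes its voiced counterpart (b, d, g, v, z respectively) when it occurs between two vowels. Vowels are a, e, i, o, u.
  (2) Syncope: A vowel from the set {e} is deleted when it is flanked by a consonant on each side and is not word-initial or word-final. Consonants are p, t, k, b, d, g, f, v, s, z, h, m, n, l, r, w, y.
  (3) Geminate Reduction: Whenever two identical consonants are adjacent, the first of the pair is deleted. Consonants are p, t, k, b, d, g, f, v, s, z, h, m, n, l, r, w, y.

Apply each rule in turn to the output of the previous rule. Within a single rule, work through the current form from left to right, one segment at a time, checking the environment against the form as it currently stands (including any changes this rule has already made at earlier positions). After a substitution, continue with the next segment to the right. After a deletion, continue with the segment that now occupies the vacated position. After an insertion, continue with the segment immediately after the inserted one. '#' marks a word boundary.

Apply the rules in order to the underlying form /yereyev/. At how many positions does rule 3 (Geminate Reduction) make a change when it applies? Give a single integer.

(1) Voicing Between Vowels: no change — [yereyev]
(2) Syncope: [yereyev] → [yryv]
(3) Geminate Reduction: no change — [yryv]
Rule 3 changed 0 position(s).

0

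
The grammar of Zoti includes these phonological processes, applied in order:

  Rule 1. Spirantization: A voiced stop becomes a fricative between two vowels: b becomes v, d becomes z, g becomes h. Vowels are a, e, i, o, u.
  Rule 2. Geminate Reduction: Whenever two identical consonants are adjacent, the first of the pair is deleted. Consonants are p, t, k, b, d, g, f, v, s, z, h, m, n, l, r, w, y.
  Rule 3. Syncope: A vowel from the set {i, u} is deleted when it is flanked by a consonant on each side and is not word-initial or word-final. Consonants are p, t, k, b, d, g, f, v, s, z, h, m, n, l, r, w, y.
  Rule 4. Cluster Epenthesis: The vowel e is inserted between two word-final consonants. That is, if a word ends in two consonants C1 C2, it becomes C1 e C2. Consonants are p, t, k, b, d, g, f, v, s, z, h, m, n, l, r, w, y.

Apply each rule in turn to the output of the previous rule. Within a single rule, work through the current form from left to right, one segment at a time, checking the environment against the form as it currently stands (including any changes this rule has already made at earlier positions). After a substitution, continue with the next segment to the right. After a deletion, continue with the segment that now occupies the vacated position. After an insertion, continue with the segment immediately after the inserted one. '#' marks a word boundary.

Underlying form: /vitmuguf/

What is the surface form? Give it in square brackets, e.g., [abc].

Rule 1 Spirantization: [vitmuguf] → [vitmuhuf]
Rule 2 Geminate Reduction: no change — [vitmuhuf]
Rule 3 Syncope: [vitmuhuf] → [vtmhf]
Rule 4 Cluster Epenthesis: [vtmhf] → [vtmhef]

[vtmhef]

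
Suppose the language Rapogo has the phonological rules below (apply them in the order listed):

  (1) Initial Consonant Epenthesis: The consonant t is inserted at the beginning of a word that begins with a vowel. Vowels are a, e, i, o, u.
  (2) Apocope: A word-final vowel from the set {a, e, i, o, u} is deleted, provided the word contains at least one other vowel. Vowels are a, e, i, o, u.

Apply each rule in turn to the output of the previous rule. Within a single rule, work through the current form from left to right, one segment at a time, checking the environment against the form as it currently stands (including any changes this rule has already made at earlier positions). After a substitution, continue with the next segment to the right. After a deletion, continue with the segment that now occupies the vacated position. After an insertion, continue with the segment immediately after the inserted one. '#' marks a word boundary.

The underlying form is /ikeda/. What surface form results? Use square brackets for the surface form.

(1) Initial Consonant Epenthesis: [ikeda] → [tikeda]
(2) Apocope: [tikeda] → [tiked]

[tiked]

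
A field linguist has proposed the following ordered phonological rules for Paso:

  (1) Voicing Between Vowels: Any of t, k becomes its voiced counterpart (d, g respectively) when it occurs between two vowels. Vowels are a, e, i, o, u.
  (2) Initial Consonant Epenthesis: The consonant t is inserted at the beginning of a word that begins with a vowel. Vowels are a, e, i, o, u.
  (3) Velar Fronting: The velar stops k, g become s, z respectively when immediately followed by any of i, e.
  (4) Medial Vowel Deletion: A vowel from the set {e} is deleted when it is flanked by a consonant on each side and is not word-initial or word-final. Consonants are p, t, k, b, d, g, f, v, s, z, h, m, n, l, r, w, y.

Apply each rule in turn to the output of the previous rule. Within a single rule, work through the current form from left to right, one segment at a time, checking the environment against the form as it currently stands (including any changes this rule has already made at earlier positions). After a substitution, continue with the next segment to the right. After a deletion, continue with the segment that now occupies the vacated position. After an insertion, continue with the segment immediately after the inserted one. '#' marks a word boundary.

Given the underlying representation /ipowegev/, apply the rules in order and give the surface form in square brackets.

(1) Voicing Between Vowels: no change — [ipowegev]
(2) Initial Consonant Epenthesis: [ipowegev] → [tipowegev]
(3) Velar Fronting: [tipowegev] → [tipowezev]
(4) Medial Vowel Deletion: [tipowezev] → [tipowzv]

[tipowzv]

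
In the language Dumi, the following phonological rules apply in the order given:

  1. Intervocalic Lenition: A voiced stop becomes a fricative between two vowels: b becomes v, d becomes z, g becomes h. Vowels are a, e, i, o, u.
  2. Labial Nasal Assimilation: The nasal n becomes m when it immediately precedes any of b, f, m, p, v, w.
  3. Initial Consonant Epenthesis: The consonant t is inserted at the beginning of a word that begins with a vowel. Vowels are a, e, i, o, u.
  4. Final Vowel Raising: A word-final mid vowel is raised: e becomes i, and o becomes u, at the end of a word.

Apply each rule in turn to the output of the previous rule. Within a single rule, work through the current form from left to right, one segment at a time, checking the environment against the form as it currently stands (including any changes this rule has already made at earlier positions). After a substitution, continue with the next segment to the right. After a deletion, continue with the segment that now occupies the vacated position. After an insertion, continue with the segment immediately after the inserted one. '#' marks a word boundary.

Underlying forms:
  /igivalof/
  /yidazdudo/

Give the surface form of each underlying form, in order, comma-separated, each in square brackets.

[tihivalof], [yizazduzu]

/igivalof/:
  1 Intervocalic Lenition: [igivalof] → [ihivalof]
  2 Labial Nasal Assimilation: no change — [ihivalof]
  3 Initial Consonant Epenthesis: [ihivalof] → [tihivalof]
  4 Final Vowel Raising: no change — [tihivalof]
/yidazdudo/:
  1 Intervocalic Lenition: [yidazdudo] → [yizazduzo]
  2 Labial Nasal Assimilation: no change — [yizazduzo]
  3 Initial Consonant Epenthesis: no change — [yizazduzo]
  4 Final Vowel Raising: [yizazduzo] → [yizazduzu]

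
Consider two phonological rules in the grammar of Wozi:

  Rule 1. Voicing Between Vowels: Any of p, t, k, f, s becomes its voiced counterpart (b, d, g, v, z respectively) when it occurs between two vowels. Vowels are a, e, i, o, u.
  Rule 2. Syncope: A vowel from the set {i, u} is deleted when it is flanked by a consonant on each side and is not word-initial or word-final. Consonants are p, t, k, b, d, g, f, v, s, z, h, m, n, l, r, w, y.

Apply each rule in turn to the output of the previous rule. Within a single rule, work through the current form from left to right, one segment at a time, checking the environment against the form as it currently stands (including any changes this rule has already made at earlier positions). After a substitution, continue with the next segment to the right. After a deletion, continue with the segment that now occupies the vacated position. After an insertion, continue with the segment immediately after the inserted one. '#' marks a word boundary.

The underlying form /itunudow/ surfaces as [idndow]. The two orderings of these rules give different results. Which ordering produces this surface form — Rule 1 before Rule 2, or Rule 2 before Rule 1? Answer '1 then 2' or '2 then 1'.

Order 1 then 2:
  1 Voicing Between Vowels: [itunudow] → [idunudow]
  2 Syncope: [idunudow] → [idndow]
  result: [idndow]
Order 2 then 1:
  2 Syncope: [itunudow] → [itndow]
  1 Voicing Between Vowels: no change — [itndow]
  result: [itndow]

1 then 2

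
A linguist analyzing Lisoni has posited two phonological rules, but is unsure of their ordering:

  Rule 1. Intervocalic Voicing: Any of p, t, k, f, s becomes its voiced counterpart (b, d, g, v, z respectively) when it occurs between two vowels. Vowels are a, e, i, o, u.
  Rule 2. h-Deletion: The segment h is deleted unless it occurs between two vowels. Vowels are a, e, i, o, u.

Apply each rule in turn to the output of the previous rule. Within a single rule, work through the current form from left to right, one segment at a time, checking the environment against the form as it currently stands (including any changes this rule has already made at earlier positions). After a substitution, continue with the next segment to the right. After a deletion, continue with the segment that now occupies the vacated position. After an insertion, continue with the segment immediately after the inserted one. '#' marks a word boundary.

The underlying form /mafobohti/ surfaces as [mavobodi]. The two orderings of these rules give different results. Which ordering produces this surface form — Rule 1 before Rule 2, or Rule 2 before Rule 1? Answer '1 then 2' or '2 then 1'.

Order 1 then 2:
  1 Intervocalic Voicing: [mafobohti] → [mavobohti]
  2 h-Deletion: [mavobohti] → [mavoboti]
  result: [mavoboti]
Order 2 then 1:
  2 h-Deletion: [mafobohti] → [mafoboti]
  1 Intervocalic Voicing: [mafoboti] → [mavobodi]
  result: [mavobodi]

2 then 1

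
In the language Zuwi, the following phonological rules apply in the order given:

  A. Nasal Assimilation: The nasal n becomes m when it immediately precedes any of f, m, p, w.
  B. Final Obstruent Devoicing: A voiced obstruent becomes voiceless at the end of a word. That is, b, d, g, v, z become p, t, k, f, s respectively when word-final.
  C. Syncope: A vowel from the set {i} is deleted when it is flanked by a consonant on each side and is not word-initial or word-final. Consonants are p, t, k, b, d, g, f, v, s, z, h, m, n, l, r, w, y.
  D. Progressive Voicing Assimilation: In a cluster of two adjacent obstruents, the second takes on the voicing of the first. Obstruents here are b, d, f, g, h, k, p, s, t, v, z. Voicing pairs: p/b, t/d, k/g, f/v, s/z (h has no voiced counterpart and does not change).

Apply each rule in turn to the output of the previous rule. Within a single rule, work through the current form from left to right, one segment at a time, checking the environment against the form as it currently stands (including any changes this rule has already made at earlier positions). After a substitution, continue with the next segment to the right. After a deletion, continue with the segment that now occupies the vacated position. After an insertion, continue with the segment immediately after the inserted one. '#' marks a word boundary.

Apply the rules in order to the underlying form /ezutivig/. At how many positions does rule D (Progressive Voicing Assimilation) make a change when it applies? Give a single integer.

1

A Nasal Assimilation: no change — [ezutivig]
B Final Obstruent Devoicing: [ezutivig] → [ezutivik]
C Syncope: [ezutivik] → [ezutvk]
D Progressive Voicing Assimilation: [ezutvk] → [ezutfk]
Rule D changed 1 position(s).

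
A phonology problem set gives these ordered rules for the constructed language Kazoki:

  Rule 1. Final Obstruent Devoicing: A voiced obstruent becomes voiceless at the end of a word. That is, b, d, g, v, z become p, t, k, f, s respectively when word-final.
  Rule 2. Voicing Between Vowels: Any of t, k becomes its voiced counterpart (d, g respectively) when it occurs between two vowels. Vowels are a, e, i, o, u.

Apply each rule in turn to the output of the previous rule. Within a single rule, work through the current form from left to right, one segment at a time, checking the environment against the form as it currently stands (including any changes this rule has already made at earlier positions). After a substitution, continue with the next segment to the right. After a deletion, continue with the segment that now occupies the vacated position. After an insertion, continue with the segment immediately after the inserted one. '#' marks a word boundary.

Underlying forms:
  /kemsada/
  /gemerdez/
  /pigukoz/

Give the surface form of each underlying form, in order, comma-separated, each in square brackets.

[kemsada], [gemerdes], [pigugos]

/kemsada/:
  Rule 1 Final Obstruent Devoicing: no change — [kemsada]
  Rule 2 Voicing Between Vowels: no change — [kemsada]
/gemerdez/:
  Rule 1 Final Obstruent Devoicing: [gemerdez] → [gemerdes]
  Rule 2 Voicing Between Vowels: no change — [gemerdes]
/pigukoz/:
  Rule 1 Final Obstruent Devoicing: [pigukoz] → [pigukos]
  Rule 2 Voicing Between Vowels: [pigukos] → [pigugos]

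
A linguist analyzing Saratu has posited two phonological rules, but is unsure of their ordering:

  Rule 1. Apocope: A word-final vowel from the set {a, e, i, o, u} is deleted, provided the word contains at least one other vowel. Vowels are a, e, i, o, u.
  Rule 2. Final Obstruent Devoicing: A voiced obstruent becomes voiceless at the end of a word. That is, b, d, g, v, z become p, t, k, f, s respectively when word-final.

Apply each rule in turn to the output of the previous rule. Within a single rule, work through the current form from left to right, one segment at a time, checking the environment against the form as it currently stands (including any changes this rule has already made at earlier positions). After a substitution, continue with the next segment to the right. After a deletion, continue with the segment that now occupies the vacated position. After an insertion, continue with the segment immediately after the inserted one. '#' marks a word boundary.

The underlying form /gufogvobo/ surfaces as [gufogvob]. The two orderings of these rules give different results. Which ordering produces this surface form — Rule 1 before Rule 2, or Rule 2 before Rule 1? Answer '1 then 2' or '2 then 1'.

2 then 1

Order 1 then 2:
  1 Apocope: [gufogvobo] → [gufogvob]
  2 Final Obstruent Devoicing: [gufogvob] → [gufogvop]
  result: [gufogvop]
Order 2 then 1:
  2 Final Obstruent Devoicing: no change — [gufogvobo]
  1 Apocope: [gufogvobo] → [gufogvob]
  result: [gufogvob]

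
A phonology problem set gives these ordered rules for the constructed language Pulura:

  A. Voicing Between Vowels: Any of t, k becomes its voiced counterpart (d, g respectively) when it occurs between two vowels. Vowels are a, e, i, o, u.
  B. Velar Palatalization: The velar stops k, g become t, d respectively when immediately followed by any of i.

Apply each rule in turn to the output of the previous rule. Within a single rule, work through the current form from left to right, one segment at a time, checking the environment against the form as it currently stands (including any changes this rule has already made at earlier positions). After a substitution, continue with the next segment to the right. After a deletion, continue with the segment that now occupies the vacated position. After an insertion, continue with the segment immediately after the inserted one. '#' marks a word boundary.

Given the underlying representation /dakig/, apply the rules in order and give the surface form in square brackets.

A Voicing Between Vowels: [dakig] → [dagig]
B Velar Palatalization: [dagig] → [dadig]

[dadig]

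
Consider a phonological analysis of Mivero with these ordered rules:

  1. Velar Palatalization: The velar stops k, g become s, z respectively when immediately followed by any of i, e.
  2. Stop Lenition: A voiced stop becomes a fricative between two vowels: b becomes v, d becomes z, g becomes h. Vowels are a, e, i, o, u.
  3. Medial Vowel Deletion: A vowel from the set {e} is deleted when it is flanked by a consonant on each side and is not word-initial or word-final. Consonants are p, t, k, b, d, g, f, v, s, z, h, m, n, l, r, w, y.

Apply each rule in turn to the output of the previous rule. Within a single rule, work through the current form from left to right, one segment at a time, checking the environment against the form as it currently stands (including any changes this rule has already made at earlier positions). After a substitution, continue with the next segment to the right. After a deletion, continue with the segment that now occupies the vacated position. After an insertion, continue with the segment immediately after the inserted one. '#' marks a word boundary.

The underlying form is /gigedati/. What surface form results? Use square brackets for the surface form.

1 Velar Palatalization: [gigedati] → [zizedati]
2 Stop Lenition: [zizedati] → [zizezati]
3 Medial Vowel Deletion: [zizezati] → [zizzati]

[zizzati]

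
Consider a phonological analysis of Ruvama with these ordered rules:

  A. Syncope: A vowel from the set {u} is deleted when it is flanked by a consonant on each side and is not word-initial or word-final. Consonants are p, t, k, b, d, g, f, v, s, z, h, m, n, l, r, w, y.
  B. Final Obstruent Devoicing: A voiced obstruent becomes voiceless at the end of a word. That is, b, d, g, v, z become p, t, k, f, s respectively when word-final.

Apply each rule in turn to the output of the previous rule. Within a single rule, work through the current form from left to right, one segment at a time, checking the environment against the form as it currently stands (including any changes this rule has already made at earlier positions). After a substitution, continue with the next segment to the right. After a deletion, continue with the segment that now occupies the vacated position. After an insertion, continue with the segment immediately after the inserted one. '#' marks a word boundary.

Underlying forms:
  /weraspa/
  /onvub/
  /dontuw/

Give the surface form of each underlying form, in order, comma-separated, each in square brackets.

/weraspa/:
  A Syncope: no change — [weraspa]
  B Final Obstruent Devoicing: no change — [weraspa]
/onvub/:
  A Syncope: [onvub] → [onvb]
  B Final Obstruent Devoicing: [onvb] → [onvp]
/dontuw/:
  A Syncope: [dontuw] → [dontw]
  B Final Obstruent Devoicing: no change — [dontw]

[weraspa], [onvp], [dontw]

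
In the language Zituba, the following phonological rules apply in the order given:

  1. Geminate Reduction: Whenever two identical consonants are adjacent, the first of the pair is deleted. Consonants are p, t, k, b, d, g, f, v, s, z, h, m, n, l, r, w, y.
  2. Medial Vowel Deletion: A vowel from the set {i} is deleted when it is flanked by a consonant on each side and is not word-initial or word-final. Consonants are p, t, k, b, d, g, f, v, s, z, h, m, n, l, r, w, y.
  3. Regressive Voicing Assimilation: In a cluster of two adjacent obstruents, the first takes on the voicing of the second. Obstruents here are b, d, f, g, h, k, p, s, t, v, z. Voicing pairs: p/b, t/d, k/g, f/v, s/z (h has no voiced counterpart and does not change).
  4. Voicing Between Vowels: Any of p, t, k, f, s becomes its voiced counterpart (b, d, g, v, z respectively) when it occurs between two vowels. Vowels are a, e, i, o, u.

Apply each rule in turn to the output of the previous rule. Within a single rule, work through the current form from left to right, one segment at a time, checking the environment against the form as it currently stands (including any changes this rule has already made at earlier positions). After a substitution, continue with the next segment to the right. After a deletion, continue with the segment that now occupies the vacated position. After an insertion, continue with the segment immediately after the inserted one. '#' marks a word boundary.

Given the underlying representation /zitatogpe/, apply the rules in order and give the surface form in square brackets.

[stadokpe]

1 Geminate Reduction: no change — [zitatogpe]
2 Medial Vowel Deletion: [zitatogpe] → [ztatogpe]
3 Regressive Voicing Assimilation: [ztatogpe] → [statokpe]
4 Voicing Between Vowels: [statokpe] → [stadokpe]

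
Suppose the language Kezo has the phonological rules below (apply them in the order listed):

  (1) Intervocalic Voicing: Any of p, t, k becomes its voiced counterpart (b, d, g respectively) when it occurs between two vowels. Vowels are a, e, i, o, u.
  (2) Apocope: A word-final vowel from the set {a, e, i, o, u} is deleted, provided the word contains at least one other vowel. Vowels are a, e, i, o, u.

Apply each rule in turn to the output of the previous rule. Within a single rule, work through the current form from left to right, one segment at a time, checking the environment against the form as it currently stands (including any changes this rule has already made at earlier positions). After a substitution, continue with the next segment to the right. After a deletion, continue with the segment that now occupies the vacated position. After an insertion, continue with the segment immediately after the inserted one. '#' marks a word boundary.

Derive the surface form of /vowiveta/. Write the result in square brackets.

(1) Intervocalic Voicing: [vowiveta] → [vowiveda]
(2) Apocope: [vowiveda] → [vowived]

[vowived]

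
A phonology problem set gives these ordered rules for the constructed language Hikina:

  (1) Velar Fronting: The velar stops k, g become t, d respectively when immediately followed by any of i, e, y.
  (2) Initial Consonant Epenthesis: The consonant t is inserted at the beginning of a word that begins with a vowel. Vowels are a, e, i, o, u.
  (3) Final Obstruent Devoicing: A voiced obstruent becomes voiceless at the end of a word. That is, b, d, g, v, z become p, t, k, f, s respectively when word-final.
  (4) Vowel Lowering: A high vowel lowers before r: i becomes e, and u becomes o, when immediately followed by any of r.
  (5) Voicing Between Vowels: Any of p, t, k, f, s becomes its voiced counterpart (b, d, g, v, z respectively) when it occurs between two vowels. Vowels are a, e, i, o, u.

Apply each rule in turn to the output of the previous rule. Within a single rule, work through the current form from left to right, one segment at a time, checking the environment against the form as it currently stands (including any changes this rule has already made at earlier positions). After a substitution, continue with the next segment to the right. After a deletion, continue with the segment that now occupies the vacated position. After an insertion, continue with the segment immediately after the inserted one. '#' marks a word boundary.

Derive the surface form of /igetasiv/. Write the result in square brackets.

(1) Velar Fronting: [igetasiv] → [idetasiv]
(2) Initial Consonant Epenthesis: [idetasiv] → [tidetasiv]
(3) Final Obstruent Devoicing: [tidetasiv] → [tidetasif]
(4) Vowel Lowering: no change — [tidetasif]
(5) Voicing Between Vowels: [tidetasif] → [tidedazif]

[tidedazif]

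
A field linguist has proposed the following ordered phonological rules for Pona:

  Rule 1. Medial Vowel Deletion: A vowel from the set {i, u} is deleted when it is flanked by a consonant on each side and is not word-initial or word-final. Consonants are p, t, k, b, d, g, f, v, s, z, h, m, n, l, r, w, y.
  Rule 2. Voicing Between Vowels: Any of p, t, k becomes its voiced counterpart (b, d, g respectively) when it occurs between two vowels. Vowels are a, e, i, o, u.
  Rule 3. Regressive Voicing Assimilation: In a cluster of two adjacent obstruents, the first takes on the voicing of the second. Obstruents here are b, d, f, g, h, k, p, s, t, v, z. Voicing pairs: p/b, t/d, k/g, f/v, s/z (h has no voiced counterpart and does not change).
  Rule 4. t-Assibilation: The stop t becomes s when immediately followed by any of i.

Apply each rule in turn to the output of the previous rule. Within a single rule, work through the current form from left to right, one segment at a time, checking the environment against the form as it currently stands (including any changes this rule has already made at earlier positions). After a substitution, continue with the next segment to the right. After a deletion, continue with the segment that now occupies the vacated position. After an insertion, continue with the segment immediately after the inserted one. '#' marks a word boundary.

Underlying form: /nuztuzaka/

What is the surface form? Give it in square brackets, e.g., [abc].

Rule 1 Medial Vowel Deletion: [nuztuzaka] → [nztzaka]
Rule 2 Voicing Between Vowels: [nztzaka] → [nztzaga]
Rule 3 Regressive Voicing Assimilation: [nztzaga] → [nsdzaga]
Rule 4 t-Assibilation: no change — [nsdzaga]

[nsdzaga]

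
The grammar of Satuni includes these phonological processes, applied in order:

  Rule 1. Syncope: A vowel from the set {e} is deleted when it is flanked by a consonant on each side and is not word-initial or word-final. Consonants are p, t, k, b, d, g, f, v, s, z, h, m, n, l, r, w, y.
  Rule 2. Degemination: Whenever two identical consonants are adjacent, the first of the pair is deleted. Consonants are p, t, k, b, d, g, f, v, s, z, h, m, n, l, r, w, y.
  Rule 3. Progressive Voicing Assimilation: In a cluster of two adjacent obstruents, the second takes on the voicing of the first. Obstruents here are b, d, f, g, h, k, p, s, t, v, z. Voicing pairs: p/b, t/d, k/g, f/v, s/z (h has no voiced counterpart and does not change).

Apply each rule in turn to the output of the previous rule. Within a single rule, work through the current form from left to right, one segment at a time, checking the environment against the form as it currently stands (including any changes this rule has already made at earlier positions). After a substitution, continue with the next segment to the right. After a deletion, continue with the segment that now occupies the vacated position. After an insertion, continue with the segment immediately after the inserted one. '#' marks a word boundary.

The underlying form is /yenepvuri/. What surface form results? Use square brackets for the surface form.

Rule 1 Syncope: [yenepvuri] → [ynpvuri]
Rule 2 Degemination: no change — [ynpvuri]
Rule 3 Progressive Voicing Assimilation: [ynpvuri] → [ynpfuri]

[ynpfuri]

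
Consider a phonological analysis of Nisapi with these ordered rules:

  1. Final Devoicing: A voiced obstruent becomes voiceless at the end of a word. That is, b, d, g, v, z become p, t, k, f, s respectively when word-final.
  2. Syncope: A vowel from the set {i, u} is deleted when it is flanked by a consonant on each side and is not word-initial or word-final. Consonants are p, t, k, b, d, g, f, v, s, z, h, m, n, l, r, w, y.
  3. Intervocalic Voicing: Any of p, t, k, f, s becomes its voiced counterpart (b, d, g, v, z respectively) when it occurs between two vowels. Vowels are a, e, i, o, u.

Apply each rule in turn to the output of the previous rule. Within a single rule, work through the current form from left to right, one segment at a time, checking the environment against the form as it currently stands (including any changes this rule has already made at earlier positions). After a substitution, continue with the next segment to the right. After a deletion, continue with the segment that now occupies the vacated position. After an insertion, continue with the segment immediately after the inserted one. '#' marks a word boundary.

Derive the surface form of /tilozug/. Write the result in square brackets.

1 Final Devoicing: [tilozug] → [tilozuk]
2 Syncope: [tilozuk] → [tlozk]
3 Intervocalic Voicing: no change — [tlozk]

[tlozk]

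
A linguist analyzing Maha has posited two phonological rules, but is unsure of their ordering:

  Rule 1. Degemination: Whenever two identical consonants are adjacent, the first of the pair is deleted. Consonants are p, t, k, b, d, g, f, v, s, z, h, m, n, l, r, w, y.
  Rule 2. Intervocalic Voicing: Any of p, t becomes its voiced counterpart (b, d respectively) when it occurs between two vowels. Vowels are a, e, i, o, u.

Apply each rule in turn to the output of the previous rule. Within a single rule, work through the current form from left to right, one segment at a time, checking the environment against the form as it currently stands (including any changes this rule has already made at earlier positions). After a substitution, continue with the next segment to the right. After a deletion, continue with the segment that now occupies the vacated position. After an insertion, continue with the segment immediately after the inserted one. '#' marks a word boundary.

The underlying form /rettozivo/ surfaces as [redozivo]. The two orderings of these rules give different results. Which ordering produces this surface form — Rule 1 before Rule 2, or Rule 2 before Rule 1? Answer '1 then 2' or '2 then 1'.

1 then 2

Order 1 then 2:
  1 Degemination: [rettozivo] → [retozivo]
  2 Intervocalic Voicing: [retozivo] → [redozivo]
  result: [redozivo]
Order 2 then 1:
  2 Intervocalic Voicing: no change — [rettozivo]
  1 Degemination: [rettozivo] → [retozivo]
  result: [retozivo]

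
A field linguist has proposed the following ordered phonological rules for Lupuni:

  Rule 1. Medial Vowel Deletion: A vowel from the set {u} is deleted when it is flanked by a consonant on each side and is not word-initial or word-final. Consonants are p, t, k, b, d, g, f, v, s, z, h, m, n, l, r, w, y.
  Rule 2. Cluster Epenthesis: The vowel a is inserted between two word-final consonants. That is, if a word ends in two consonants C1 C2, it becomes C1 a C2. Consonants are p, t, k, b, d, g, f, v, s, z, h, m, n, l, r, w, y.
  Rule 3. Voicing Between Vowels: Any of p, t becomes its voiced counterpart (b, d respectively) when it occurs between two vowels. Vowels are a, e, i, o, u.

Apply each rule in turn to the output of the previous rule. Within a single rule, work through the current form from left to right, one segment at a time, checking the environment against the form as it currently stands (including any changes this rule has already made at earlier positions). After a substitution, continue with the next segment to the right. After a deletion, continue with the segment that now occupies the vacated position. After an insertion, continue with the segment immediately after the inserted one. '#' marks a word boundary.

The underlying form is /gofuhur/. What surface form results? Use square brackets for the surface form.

Rule 1 Medial Vowel Deletion: [gofuhur] → [gofhr]
Rule 2 Cluster Epenthesis: [gofhr] → [gofhar]
Rule 3 Voicing Between Vowels: no change — [gofhar]

[gofhar]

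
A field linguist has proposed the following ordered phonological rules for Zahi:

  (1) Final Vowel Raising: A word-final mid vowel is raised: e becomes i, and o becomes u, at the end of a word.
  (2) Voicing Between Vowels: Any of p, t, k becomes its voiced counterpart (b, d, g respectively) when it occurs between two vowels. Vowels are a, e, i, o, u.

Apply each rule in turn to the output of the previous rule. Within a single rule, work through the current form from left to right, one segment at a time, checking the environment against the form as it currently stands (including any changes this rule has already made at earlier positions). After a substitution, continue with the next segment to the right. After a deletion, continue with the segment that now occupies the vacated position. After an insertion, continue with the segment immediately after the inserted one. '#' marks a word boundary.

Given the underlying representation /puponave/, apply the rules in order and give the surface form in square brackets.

(1) Final Vowel Raising: [puponave] → [puponavi]
(2) Voicing Between Vowels: [puponavi] → [pubonavi]

[pubonavi]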